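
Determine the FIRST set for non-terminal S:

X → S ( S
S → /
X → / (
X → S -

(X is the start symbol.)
{ '/' }

To compute FIRST(S), examine every production with S on the left-hand side, reading each right-hand side left to right until a non-nullable symbol is reached.

From S → /:
  - '/' is a terminal: add '/' and stop

Collecting: FIRST(S) = { '/' }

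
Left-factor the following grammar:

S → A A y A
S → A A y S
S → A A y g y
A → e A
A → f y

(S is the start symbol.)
S → A A y S'
S' → A
S' → S
S' → g y
A → e A
A → f y

Left-factoring transforms A → αβ₁ | αβ₂ into A → αA' and A' → β₁ | β₂
(α is the longest common prefix among the alternatives). Repeat until
no nonterminal has two alternatives with a common prefix.

Round 1: S has alternatives sharing prefix 'A A y'. Introduce S': S → A A y S'
  Add: S' → A
  Add: S' → S
  Add: S' → g y

No remaining common prefixes — done.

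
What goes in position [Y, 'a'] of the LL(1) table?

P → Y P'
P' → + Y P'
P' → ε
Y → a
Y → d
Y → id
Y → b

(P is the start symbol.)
To find M[Y, 'a'], we find productions for Y where 'a' is in the predict set (PREDICT(N → α) = (FIRST(α) \ {ε}) ∪ (FOLLOW(N) if α ⇒* ε)).

Y → a: PREDICT = { 'a' }
  'a' is in predict set, so this production goes in M[Y, 'a']
Y → d: PREDICT = { 'd' }
Y → id: PREDICT = { 'id' }
Y → b: PREDICT = { 'b' }

M[Y, 'a'] = Y → a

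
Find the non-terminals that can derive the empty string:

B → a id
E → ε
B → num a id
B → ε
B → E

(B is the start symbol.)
{ 'B', 'E' }

ε-productions: E → ε, B → ε
So E, B are immediately nullable.
Every non-terminal is now nullable.
Nullable = { 'B', 'E' }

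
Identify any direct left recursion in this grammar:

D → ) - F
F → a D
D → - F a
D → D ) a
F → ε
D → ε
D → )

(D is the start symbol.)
Yes, D is left-recursive

Direct left recursion occurs when N → N α for some non-terminal N (the right-hand side begins with the left-hand side itself).

D → ) - F: starts with ')'
F → a D: starts with a
D → - F a: starts with '-'
D → D ) a: LEFT RECURSIVE (starts with D)
F → ε: starts with ε
D → ε: starts with ε
D → ): starts with ')'

The grammar has direct left recursion on: D.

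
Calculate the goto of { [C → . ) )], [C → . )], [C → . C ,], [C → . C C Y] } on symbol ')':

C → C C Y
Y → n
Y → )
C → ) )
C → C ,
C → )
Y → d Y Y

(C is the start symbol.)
{ [C → ) . )], [C → ) .] }

GOTO(I, ')') = CLOSURE({ [A → αX.β] : [A → α.Xβ] ∈ I, X = ')' })

Items with dot before ')', with the dot advanced:
  [C → . )] → [C → ) .]
  [C → . ) )] → [C → ) . )]
Closure adds nothing (no advanced item has the dot before a non-terminal).

GOTO = { [C → ) . )], [C → ) .] }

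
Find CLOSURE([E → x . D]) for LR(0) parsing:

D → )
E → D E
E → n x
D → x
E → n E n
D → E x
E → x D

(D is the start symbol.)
{ [D → . )], [D → . E x], [D → . x], [E → . D E], [E → . n E n], [E → . n x], [E → . x D], [E → x . D] }

To compute CLOSURE, for each item [A → α.Bβ] where B is a non-terminal, add [B → .γ] for all productions B → γ; repeat for the newly added items until nothing changes.

Start with: [E → x . D]
  [E → x . D] has the dot before D: add [D → . )], [D → . x], [D → . E x]
  [D → . E x] has the dot before E: add [E → . D E], [E → . n x], [E → . n E n], [E → . x D]
No further items can be added.

CLOSURE = { [D → . )], [D → . E x], [D → . x], [E → . D E], [E → . n E n], [E → . n x], [E → . x D], [E → x . D] }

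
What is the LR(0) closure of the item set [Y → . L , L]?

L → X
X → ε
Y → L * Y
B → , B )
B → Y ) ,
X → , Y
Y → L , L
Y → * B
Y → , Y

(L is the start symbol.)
To compute CLOSURE, for each item [A → α.Bβ] where B is a non-terminal, add [B → .γ] for all productions B → γ; repeat for the newly added items until nothing changes.

Start with: [Y → . L , L]
  [Y → . L , L] has the dot before L: add [L → . X]
  [L → . X] has the dot before X: add [X → .], [X → . , Y]
No further items can be added.

CLOSURE = { [L → . X], [X → . , Y], [X → .], [Y → . L , L] }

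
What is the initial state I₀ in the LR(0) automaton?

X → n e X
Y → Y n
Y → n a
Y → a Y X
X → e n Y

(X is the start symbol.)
{ [X → . e n Y], [X → . n e X], [X' → . X] }

First, augment the grammar with X' → X
I₀ = CLOSURE({ [X' → . X] }):
  [X' → . X] has the dot before X: add [X → . n e X], [X → . e n Y]
No further items can be added.

I₀ = { [X → . e n Y], [X → . n e X], [X' → . X] }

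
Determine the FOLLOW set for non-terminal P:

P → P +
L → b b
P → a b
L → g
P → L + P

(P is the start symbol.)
{ $, '+' }

P is the start symbol, so $ ∈ FOLLOW(P).
In P → P +: P is followed by '+', add FIRST('+') \ {ε} = { '+' }
In P → L + P: P is at the end; this adds FOLLOW(P) to itself — nothing new

Taking the union: FOLLOW(P) = { $, '+' }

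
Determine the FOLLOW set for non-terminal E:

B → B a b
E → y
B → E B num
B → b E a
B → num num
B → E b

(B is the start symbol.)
To compute FOLLOW(E), find every occurrence of E on a right-hand side N → α E β: add FIRST(β) \ {ε}, and if β is empty or nullable also add FOLLOW(N). Iterate to a fixed point.

In B → E B num: E is followed by B num, add FIRST(B num) \ {ε} = { 'b', 'num', 'y' }
In B → b E a: E is followed by a, add FIRST(a) \ {ε} = { 'a' }
In B → E b: E is followed by b, add FIRST(b) \ {ε} = { 'b' }

Taking the union: FOLLOW(E) = { 'a', 'b', 'num', 'y' }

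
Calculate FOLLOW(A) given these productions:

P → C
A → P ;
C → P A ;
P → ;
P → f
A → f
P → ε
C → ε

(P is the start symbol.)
In C → P A ;: A is followed by ';', add FIRST(';') \ {ε} = { ';' }

Taking the union: FOLLOW(A) = { ';' }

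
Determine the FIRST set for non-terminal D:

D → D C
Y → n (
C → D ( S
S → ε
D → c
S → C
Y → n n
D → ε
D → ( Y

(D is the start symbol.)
To compute FIRST(D), examine every production with D on the left-hand side, reading each right-hand side left to right until a non-nullable symbol is reached.

FIRST sets of the other non-terminals involved (by the same procedure, iterated to a fixed point):
  FIRST(C) = { '(', 'c' }

From D → D C:
  - D is the symbol being defined: contributes nothing new
    D is nullable, so continue to the next symbol
  - C is a non-terminal: add FIRST(C) \ {ε} = { '(', 'c' }
    C is not nullable, so stop
From D → c:
  - c is a terminal: add 'c' and stop
From D → ε:
  - ε-production, so ε ∈ FIRST(D)
From D → ( Y:
  - '(' is a terminal: add '(' and stop

Collecting: FIRST(D) = { '(', 'c', ε }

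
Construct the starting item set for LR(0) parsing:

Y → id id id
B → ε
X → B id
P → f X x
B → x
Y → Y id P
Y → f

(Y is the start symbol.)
{ [Y → . Y id P], [Y → . f], [Y → . id id id], [Y' → . Y] }

First, augment the grammar with Y' → Y
I₀ = CLOSURE({ [Y' → . Y] }):
  [Y' → . Y] has the dot before Y: add [Y → . id id id], [Y → . Y id P], [Y → . f]
No further items can be added.

I₀ = { [Y → . Y id P], [Y → . f], [Y → . id id id], [Y' → . Y] }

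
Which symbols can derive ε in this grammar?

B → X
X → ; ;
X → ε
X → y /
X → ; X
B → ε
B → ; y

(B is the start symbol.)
{ 'B', 'X' }

A non-terminal is nullable if it can derive ε (the empty string): either it has an ε-production, or it has a production whose right-hand side consists entirely of nullable non-terminals.

ε-productions: X → ε, B → ε
So X, B are immediately nullable.
Every non-terminal is now nullable.
Nullable = { 'B', 'X' }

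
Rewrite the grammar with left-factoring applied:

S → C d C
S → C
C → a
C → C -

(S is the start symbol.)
S → C S'
S' → d C
S' → ε
C → a
C → C -

Left-factoring transforms A → αβ₁ | αβ₂ into A → αA' and A' → β₁ | β₂
(α is the longest common prefix among the alternatives). Repeat until
no nonterminal has two alternatives with a common prefix.

Round 1: S has alternatives sharing prefix 'C'. Introduce S': S → C S'
  Add: S' → d C
  Add: S' → ε

No remaining common prefixes — done.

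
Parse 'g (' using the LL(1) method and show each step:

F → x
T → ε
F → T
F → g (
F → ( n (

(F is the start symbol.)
Stack is shown with the top on the left.

Stack  Input  Action
--------------------
F $    g ( $  output F → g (
g ( $  g ( $  match 'g'
( $    ( $    match '('
$      $      accept

The string is accepted.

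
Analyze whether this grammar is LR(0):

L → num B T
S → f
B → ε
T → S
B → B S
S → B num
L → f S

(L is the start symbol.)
A grammar is LR(0) if no state in the canonical LR(0) collection has:
  - both a shift item (dot before a terminal) and a complete item (shift-reduce conflict), or
  - two or more complete items (reduce-reduce conflict; the accept item [L' → L .] counts as a complete item here).

Augment with L' → L and build the canonical LR(0) collection (I0 = CLOSURE({[L' → . L]}), then GOTO on every symbol after a dot until no new states appear). It has 12 states:
  I0: { [L → . f S], [L → . num B T], [L' → . L] }  — shift
  I1: { [L' → L .] }  — accept
  I2: { [B → . B S], [B → .], [L → f . S], [S → . B num], [S → . f] }  — shift, reduce
  I3: { [B → . B S], [B → .], [L → num . B T] }  — reduce
  I4: { [B → . B S], [B → .], [B → B . S], [L → num B . T], [S → . B num], [S → . f], [T → . S] }  — shift, reduce
  I5: { [B → . B S], [B → .], [B → B . S], [S → . B num], [S → . f], [S → B . num] }  — shift, reduce
  I6: { [B → B S .], [T → S .] }  — 2 reduces
  I7: { [L → num B T .] }  — reduce
  I8: { [S → f .] }  — reduce
  I9: { [B → B S .] }  — reduce
  I10: { [S → B num .] }  — reduce
  I11: { [L → f S .] }  — reduce

Conflict in state I2:
  Shift-reduce conflict between [B → .] and [S → . f]
So the grammar is NOT LR(0).

Answer: No. Shift-reduce conflict between [B → .] and [S → . f]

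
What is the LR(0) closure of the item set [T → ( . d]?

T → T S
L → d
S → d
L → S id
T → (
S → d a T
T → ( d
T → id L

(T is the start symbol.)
To compute CLOSURE, for each item [A → α.Bβ] where B is a non-terminal, add [B → .γ] for all productions B → γ; repeat for the newly added items until nothing changes.

Start with: [T → ( . d]
The dot precedes the terminal d, so nothing is added.

CLOSURE = { [T → ( . d] }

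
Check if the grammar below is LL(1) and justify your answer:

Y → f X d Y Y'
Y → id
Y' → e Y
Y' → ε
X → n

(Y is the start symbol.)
No. Predict set conflict for Y': { 'e' }

A grammar is LL(1) if for each non-terminal N with multiple productions, the predict sets of those productions are pairwise disjoint, where PREDICT(N → α) = (FIRST(α) \ {ε}) ∪ (FOLLOW(N) if α ⇒* ε).

Relevant sets:
  FOLLOW(Y') = { $, 'e' }

For Y:
  PREDICT(Y → f X d Y Y') = { 'f' }
  PREDICT(Y → id) = { 'id' }
For Y':
  PREDICT(Y' → e Y) = { 'e' }
  PREDICT(Y' → ε) = { $, 'e' }
X has a single production, so nothing to check there.

Conflict found: Predict set conflict for Y': { 'e' }
The grammar is NOT LL(1).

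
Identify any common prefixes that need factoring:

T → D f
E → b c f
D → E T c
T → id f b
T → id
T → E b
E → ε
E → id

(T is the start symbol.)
Yes, T has productions with common prefix 'id'

Left-factoring is needed when two productions for the same non-terminal
share a common prefix on the right-hand side.

Productions for T:
  T → D f
  T → id f b
  T → id
  T → E b
Productions for E:
  E → b c f
  E → ε
  E → id

Found common prefix 'id' in productions for T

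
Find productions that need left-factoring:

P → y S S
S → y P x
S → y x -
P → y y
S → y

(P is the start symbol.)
Yes, P has productions with common prefix 'y'; S has productions with common prefix 'y'

Left-factoring is needed when two productions for the same non-terminal
share a common prefix on the right-hand side.

Productions for P:
  P → y S S
  P → y y
Productions for S:
  S → y P x
  S → y x -
  S → y

Found common prefix 'y' in productions for P
Found common prefix 'y' in productions for S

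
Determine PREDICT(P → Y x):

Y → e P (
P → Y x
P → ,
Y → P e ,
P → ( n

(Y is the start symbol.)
PREDICT(P → Y x) = (FIRST(RHS) \ {ε}) ∪ (FOLLOW(P) if ε ∈ FIRST(RHS), i.e. RHS ⇒* ε)
FIRST(Y) = { '(', ',', 'e' }
FIRST(Y x) = { '(', ',', 'e' }
ε ∉ FIRST(Y x), so FOLLOW(P) is not added.
PREDICT(P → Y x) = { '(', ',', 'e' }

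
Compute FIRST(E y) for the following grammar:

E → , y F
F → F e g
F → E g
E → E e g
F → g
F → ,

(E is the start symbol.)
FIRST sets of the non-terminals involved (from the grammar, by fixed-point iteration):
  FIRST(E) = { ',' }

To compute FIRST(E y), process the symbols left to right:
Symbol E is a non-terminal. Add FIRST(E) \ {ε} = { ',' }
E is not nullable (ε ∉ FIRST(E)), so stop here.
FIRST(E y) = { ',' }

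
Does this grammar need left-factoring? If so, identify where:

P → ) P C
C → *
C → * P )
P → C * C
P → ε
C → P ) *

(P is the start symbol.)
Left-factoring is needed when two productions for the same non-terminal
share a common prefix on the right-hand side.

Productions for P:
  P → ) P C
  P → C * C
  P → ε
Productions for C:
  C → *
  C → * P )
  C → P ) *

Found common prefix '*' in productions for C

Answer: Yes, C has productions with common prefix '*'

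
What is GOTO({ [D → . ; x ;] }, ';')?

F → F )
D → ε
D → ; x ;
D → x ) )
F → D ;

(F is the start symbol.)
GOTO(I, ';') = CLOSURE({ [A → αX.β] : [A → α.Xβ] ∈ I, X = ';' })

Items with dot before ';', with the dot advanced:
  [D → . ; x ;] → [D → ; . x ;]
Closure adds nothing (no advanced item has the dot before a non-terminal).

GOTO = { [D → ; . x ;] }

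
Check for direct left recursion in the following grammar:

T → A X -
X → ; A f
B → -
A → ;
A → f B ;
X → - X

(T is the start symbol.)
Direct left recursion occurs when N → N α for some non-terminal N (the right-hand side begins with the left-hand side itself).

T → A X -: starts with A
X → ; A f: starts with ';'
B → -: starts with '-'
A → ;: starts with ';'
A → f B ;: starts with f
X → - X: starts with '-'

No direct left recursion found.

Answer: No direct left recursion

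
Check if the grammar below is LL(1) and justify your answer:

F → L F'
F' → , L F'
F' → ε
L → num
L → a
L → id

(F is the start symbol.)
Yes, the grammar is LL(1).

Relevant sets:
  FOLLOW(F') = { $ }

For F':
  PREDICT(F' → ',' L F') = { ',' }
  PREDICT(F' → ε) = { $ }
For L:
  PREDICT(L → num) = { 'num' }
  PREDICT(L → a) = { 'a' }
  PREDICT(L → id) = { 'id' }
F has a single production, so nothing to check there.

All predict sets are disjoint. The grammar IS LL(1).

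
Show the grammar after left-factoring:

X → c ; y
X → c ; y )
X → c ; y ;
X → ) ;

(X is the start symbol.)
Left-factoring transforms A → αβ₁ | αβ₂ into A → αA' and A' → β₁ | β₂
(α is the longest common prefix among the alternatives). Repeat until
no nonterminal has two alternatives with a common prefix.

Round 1: X has alternatives sharing prefix 'c ; y'. Introduce X': X → c ; y X'
  Add: X' → ε
  Add: X' → )
  Add: X' → ;

No remaining common prefixes — done.

Resulting grammar:
X → c ; y X'
X' → ε
X' → )
X' → ;
X → ) ;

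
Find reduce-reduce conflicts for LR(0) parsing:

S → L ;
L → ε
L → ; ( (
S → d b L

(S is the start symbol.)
No reduce-reduce conflicts

A reduce-reduce conflict occurs when an LR(0) state has two complete items [A → α .] and [B → β .] — both call for a reduction, and with no lookahead the parser cannot choose between them.

Augment with S' → S and build the canonical LR(0) collection (I0 = CLOSURE({[S' → . S]}), then GOTO on every symbol after a dot until no new states appear). It has 10 states:
  I0: { [L → . ; ( (], [L → .], [S → . L ;], [S → . d b L], [S' → . S] }  — shift, reduce
  I1: { [L → ; . ( (] }  — shift
  I2: { [S → L . ;] }  — shift
  I3: { [S' → S .] }  — accept
  I4: { [S → d . b L] }  — shift
  I5: { [L → . ; ( (], [L → .], [S → d b . L] }  — shift, reduce
  I6: { [S → d b L .] }  — reduce
  I7: { [S → L ; .] }  — reduce
  I8: { [L → ; ( . (] }  — shift
  I9: { [L → ; ( ( .] }  — reduce

No state contains more than one complete item.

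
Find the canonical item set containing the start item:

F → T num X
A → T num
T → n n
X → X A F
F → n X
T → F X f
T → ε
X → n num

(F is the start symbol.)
First, augment the grammar with F' → F
I₀ = CLOSURE({ [F' → . F] }):
  [F' → . F] has the dot before F: add [F → . T num X], [F → . n X]
  [F → . T num X] has the dot before T: add [T → . n n], [T → . F X f], [T → .]
No further items can be added.

I₀ = { [F → . T num X], [F → . n X], [F' → . F], [T → . F X f], [T → . n n], [T → .] }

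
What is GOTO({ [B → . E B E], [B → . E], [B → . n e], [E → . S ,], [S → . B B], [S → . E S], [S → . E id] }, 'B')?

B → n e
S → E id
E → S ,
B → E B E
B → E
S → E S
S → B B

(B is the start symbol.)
{ [B → . E B E], [B → . E], [B → . n e], [E → . S ,], [S → . B B], [S → . E S], [S → . E id], [S → B . B] }

GOTO(I, 'B') = CLOSURE({ [A → αX.β] : [A → α.Xβ] ∈ I, X = 'B' })

Items with dot before 'B', with the dot advanced:
  [S → . B B] → [S → B . B]
Closure of the advanced items:
  [S → B . B] has the dot before B: add [B → . n e], [B → . E B E], [B → . E]
  [B → . E B E] has the dot before E: add [E → . S ,]
  [E → . S ,] has the dot before S: add [S → . E id], [S → . E S], [S → . B B]

GOTO = { [B → . E B E], [B → . E], [B → . n e], [E → . S ,], [S → . B B], [S → . E S], [S → . E id], [S → B . B] }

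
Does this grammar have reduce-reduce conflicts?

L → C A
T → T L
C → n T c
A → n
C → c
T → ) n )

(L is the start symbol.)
Yes — I8: [C → c .] vs [C → n T c .]

A reduce-reduce conflict occurs when an LR(0) state has two complete items [A → α .] and [B → β .] — both call for a reduction, and with no lookahead the parser cannot choose between them.

Augment with L' → L and build the canonical LR(0) collection (I0 = CLOSURE({[L' → . L]}), then GOTO on every symbol after a dot until no new states appear). It has 13 states:
  I0: { [C → . c], [C → . n T c], [L → . C A], [L' → . L] }  — shift
  I1: { [A → . n], [L → C . A] }  — shift
  I2: { [L' → L .] }  — accept
  I3: { [C → c .] }  — reduce
  I4: { [C → n . T c], [T → . ) n )], [T → . T L] }  — shift
  I5: { [T → ) . n )] }  — shift
  I6: { [C → . c], [C → . n T c], [C → n T . c], [L → . C A], [T → T . L] }  — shift
  I7: { [T → T L .] }  — reduce
  I8: { [C → c .], [C → n T c .] }  — 2 reduces
  I9: { [T → ) n . )] }  — shift
  I10: { [T → ) n ) .] }  — reduce
  I11: { [L → C A .] }  — reduce
  I12: { [A → n .] }  — reduce

I8 contains complete items [C → c .], [C → n T c .] — reduce-reduce conflict.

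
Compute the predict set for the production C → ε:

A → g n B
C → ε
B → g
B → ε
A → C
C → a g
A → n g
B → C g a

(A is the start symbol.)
{ $, 'g' }

PREDICT(C → ε) = (FIRST(RHS) \ {ε}) ∪ (FOLLOW(C) if ε ∈ FIRST(RHS), i.e. RHS ⇒* ε)
The right-hand side is ε (FIRST(ε) = { ε }), so the predict set is FOLLOW(C) = { $, 'g' }
PREDICT(C → ε) = { $, 'g' }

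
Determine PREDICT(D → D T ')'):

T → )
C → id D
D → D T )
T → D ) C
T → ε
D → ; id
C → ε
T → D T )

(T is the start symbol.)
PREDICT(D → D T ')') = (FIRST(RHS) \ {ε}) ∪ (FOLLOW(D) if ε ∈ FIRST(RHS), i.e. RHS ⇒* ε)
FIRST(D) = { ';' }
FIRST(D T ')') = { ';' }
ε ∉ FIRST(D T ')'), so FOLLOW(D) is not added.
PREDICT(D → D T ')') = { ';' }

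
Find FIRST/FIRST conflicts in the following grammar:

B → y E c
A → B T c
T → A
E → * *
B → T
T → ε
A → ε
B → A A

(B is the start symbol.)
Yes. B → y E c / B → T on { 'y' }; B → y E c / B → A A on { 'y' }; B → T / B → A A on { 'c', 'y', ε }; T → A / T → ε on { ε }

A FIRST/FIRST conflict occurs when two productions N → α and N → β for the same non-terminal have FIRST(α) ∩ FIRST(β) ≠ ∅ (with ε ∈ FIRST of a nullable right-hand side, so two nullable alternatives also conflict).

FIRST sets of the non-terminals at (or reachable through a nullable prefix from) the front of some alternative:
  FIRST(T) = { 'c', 'y', ε }
  FIRST(A) = { 'c', 'y', ε }
  FIRST(B) = { 'c', 'y', ε }

Productions for B:
  B → y E c: FIRST = { 'y' }
  B → T: FIRST = { 'c', 'y', ε }
  B → A A: FIRST = { 'c', 'y', ε }
Productions for A:
  A → B T c: FIRST = { 'c', 'y' }
  A → ε: FIRST = { ε }
Productions for T:
  T → A: FIRST = { 'c', 'y', ε }
  T → ε: FIRST = { ε }
E has only one production, so no FIRST/FIRST conflict is possible there.

Conflict for B: B → y E c and B → T
  Overlap: { 'y' }
Conflict for B: B → y E c and B → A A
  Overlap: { 'y' }
Conflict for B: B → T and B → A A
  Overlap: { 'c', 'y', ε }
Conflict for T: T → A and T → ε
  Overlap: { ε }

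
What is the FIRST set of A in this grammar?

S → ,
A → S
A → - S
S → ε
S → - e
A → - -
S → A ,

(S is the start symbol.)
{ ',', '-', ε }

FIRST sets of the other non-terminals involved (by the same procedure, iterated to a fixed point):
  FIRST(S) = { ',', '-', ε }

From A → S:
  - S is a non-terminal: add FIRST(S) \ {ε} = { ',', '-' }
    S is nullable and nothing follows, so the whole right-hand side can vanish: ε ∈ FIRST(A)
From A → - S:
  - '-' is a terminal: add '-' and stop
From A → - -:
  - '-' is a terminal: add '-' and stop

Collecting: FIRST(A) = { ',', '-', ε }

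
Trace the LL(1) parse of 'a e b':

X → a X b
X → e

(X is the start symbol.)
Stack is shown with the top on the left.

Stack    Input    Action
------------------------
X $      a e b $  output X → a X b
a X b $  a e b $  match 'a'
X b $    e b $    output X → e
e b $    e b $    match 'e'
b $      b $      match 'b'
$        $        accept

The string is accepted.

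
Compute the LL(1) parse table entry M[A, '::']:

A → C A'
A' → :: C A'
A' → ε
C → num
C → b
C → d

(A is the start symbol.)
Empty (error entry)

To find M[A, '::'], we find productions for A where '::' is in the predict set (PREDICT(N → α) = (FIRST(α) \ {ε}) ∪ (FOLLOW(N) if α ⇒* ε)).

Relevant sets:
  FIRST(C) = { 'b', 'd', 'num' }

A → C A': PREDICT = { 'b', 'd', 'num' }

M[A, '::'] is empty (no production applies)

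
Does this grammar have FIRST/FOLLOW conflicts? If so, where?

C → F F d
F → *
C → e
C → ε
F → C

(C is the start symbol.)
Nullable non-terminals: C, F.
FIRST sets used below: FIRST(F) = { '*', 'd', 'e', ε }, FIRST(C) = { '*', 'd', 'e', ε }

C: nullable alternative(s) C → ε; FOLLOW(C) = { $, '*', 'd', 'e' }
  C → F F d: FIRST \ {ε} = { '*', 'd', 'e' } — overlaps FOLLOW(C) on { '*', 'd', 'e' }: CONFLICT
  C → e: FIRST \ {ε} = { 'e' } — overlaps FOLLOW(C) on { 'e' }: CONFLICT
  C → ε: FIRST \ {ε} = { } — this is the only nullable alternative, skip

F: nullable alternative(s) F → C; FOLLOW(F) = { '*', 'd', 'e' }
  F → *: FIRST \ {ε} = { '*' } — overlaps FOLLOW(F) on { '*' }: CONFLICT
  F → C: FIRST \ {ε} = { '*', 'd', 'e' } — this is the only nullable alternative, skip

So the grammar has 3 FIRST/FOLLOW conflicts (marked CONFLICT above).

Answer: Yes. C → F F d with FOLLOW(C) on { '*', 'd', 'e' }; C → e with FOLLOW(C) on { 'e' }; F → '*' with FOLLOW(F) on { '*' }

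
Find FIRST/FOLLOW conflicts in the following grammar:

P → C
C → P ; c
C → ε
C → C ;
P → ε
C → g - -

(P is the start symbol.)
Yes. P → C with FOLLOW(P) on { ';' }; C → P ';' c with FOLLOW(C) on { ';' }; C → C ';' with FOLLOW(C) on { ';' }

Nullable non-terminals: C, P.
FIRST sets used below: FIRST(P) = { ';', 'g', ε }, FIRST(C) = { ';', 'g', ε }

C: nullable alternative(s) C → ε; FOLLOW(C) = { $, ';' }
  C → P ; c: FIRST \ {ε} = { ';', 'g' } — overlaps FOLLOW(C) on { ';' }: CONFLICT
  C → ε: FIRST \ {ε} = { } — this is the only nullable alternative, skip
  C → C ;: FIRST \ {ε} = { ';', 'g' } — overlaps FOLLOW(C) on { ';' }: CONFLICT
  C → g - -: FIRST \ {ε} = { 'g' } — disjoint from FOLLOW(C)

P: nullable alternative(s) P → C, P → ε; FOLLOW(P) = { $, ';' }
  P → C: FIRST \ {ε} = { ';', 'g' } — overlaps FOLLOW(P) on { ';' }: CONFLICT
  P → ε: FIRST \ {ε} = { } — disjoint from FOLLOW(P)

So the grammar has 3 FIRST/FOLLOW conflicts (marked CONFLICT above).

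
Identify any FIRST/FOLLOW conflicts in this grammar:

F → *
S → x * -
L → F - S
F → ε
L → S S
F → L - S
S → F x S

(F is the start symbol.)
A FIRST/FOLLOW conflict occurs when a non-terminal N has a nullable alternative N → β (β ⇒* ε) and another alternative N → α with FIRST(α) ∩ FOLLOW(N) ≠ ∅: on such a lookahead the parser cannot decide between expanding α and letting N vanish via β.

Nullable non-terminals: F.
FIRST sets used below: FIRST(L) = { '*', '-', 'x' }

F: nullable alternative(s) F → ε; FOLLOW(F) = { $, '-', 'x' }
  F → *: FIRST \ {ε} = { '*' } — disjoint from FOLLOW(F)
  F → ε: FIRST \ {ε} = { } — this is the only nullable alternative, skip
  F → L - S: FIRST \ {ε} = { '*', '-', 'x' } — overlaps FOLLOW(F) on { '-', 'x' }: CONFLICT

L, S have no nullable alternative, so no FIRST/FOLLOW check is needed there.

So the grammar has 1 FIRST/FOLLOW conflict (marked CONFLICT above).

Answer: Yes. F → L '-' S with FOLLOW(F) on { '-', 'x' }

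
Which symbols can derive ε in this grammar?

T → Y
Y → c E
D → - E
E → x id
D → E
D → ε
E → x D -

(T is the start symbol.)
{ 'D' }

ε-productions: D → ε
So D is immediately nullable.
No further non-terminal can be added: every production for the remaining non-terminals contains a terminal or a non-nullable non-terminal.
Nullable = { 'D' }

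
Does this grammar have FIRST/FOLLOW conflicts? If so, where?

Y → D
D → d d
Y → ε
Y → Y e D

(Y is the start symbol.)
Nullable non-terminals: Y.
FIRST sets used below: FIRST(D) = { 'd' }, FIRST(Y) = { 'd', 'e', ε }

Y: nullable alternative(s) Y → ε; FOLLOW(Y) = { $, 'e' }
  Y → D: FIRST \ {ε} = { 'd' } — disjoint from FOLLOW(Y)
  Y → ε: FIRST \ {ε} = { } — this is the only nullable alternative, skip
  Y → Y e D: FIRST \ {ε} = { 'd', 'e' } — overlaps FOLLOW(Y) on { 'e' }: CONFLICT

D has no nullable alternative, so no FIRST/FOLLOW check is needed there.

So the grammar has 1 FIRST/FOLLOW conflict (marked CONFLICT above).

Answer: Yes. Y → Y e D with FOLLOW(Y) on { 'e' }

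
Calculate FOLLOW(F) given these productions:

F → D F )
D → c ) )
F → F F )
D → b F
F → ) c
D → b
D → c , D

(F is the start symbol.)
F is the start symbol, so $ ∈ FOLLOW(F).
In F → D F ): F is followed by ')', add FIRST(')') \ {ε} = { ')' }
In F → F F ): F is followed by F ')', add FIRST(F ')') \ {ε} = { ')', 'b', 'c' }
In F → F F ): F is followed by ')', add FIRST(')') \ {ε} = { ')' }
In D → b F: F is at the end, add FOLLOW(D)

The FOLLOW sets referred to above (computed the same way, to a fixed point):
  FOLLOW(D) = { ')', 'b', 'c' }

Taking the union: FOLLOW(F) = { $, ')', 'b', 'c' }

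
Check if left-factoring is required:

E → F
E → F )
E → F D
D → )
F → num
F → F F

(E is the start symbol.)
Yes, E has productions with common prefix 'F'

Left-factoring is needed when two productions for the same non-terminal
share a common prefix on the right-hand side.

Productions for E:
  E → F
  E → F )
  E → F D
Productions for F:
  F → num
  F → F F

Found common prefix 'F' in productions for E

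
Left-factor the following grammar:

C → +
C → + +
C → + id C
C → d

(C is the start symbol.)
C → + C'
C' → ε
C' → +
C' → id C
C → d

Left-factoring transforms A → αβ₁ | αβ₂ into A → αA' and A' → β₁ | β₂
(α is the longest common prefix among the alternatives). Repeat until
no nonterminal has two alternatives with a common prefix.

Round 1: C has alternatives sharing prefix '+'. Introduce C': C → + C'
  Add: C' → ε
  Add: C' → +
  Add: C' → id C

No remaining common prefixes — done.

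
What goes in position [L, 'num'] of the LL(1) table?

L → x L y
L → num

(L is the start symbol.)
L → num

To find M[L, 'num'], we find productions for L where 'num' is in the predict set (PREDICT(N → α) = (FIRST(α) \ {ε}) ∪ (FOLLOW(N) if α ⇒* ε)).

L → x L y: PREDICT = { 'x' }
L → num: PREDICT = { 'num' }
  'num' is in predict set, so this production goes in M[L, 'num']

M[L, 'num'] = L → num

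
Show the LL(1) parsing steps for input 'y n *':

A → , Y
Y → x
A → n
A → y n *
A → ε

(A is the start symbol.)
Stack is shown with the top on the left.

Stack    Input    Action
------------------------
A $      y n * $  output A → y n *
y n * $  y n * $  match 'y'
n * $    n * $    match 'n'
* $      * $      match '*'
$        $        accept

The string is accepted.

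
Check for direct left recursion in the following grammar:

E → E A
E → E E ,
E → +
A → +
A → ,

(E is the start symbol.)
Direct left recursion occurs when N → N α for some non-terminal N (the right-hand side begins with the left-hand side itself).

E → E A: LEFT RECURSIVE (starts with E)
E → E E ,: LEFT RECURSIVE (starts with E)
E → +: starts with '+'
A → +: starts with '+'
A → ,: starts with ','

The grammar has direct left recursion on: E.

Answer: Yes, E is left-recursive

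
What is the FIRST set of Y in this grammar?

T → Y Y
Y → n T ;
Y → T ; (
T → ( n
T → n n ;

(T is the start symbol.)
FIRST sets of the other non-terminals involved (by the same procedure, iterated to a fixed point):
  FIRST(T) = { '(', 'n' }

From Y → n T ;:
  - n is a terminal: add 'n' and stop
From Y → T ; (:
  - T is a non-terminal: add FIRST(T) \ {ε} = { '(', 'n' }
    T is not nullable, so stop

Collecting: FIRST(Y) = { '(', 'n' }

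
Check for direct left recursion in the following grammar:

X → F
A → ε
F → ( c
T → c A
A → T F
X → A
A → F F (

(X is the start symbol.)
Direct left recursion occurs when N → N α for some non-terminal N (the right-hand side begins with the left-hand side itself).

X → F: starts with F
A → ε: starts with ε
F → ( c: starts with '('
T → c A: starts with c
A → T F: starts with T
X → A: starts with A
A → F F (: starts with F

No direct left recursion found.

Answer: No direct left recursion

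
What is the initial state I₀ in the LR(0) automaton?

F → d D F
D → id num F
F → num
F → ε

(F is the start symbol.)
First, augment the grammar with F' → F
I₀ = CLOSURE({ [F' → . F] }):
  [F' → . F] has the dot before F: add [F → . d D F], [F → . num], [F → .]
No further items can be added.

I₀ = { [F → . d D F], [F → . num], [F → .], [F' → . F] }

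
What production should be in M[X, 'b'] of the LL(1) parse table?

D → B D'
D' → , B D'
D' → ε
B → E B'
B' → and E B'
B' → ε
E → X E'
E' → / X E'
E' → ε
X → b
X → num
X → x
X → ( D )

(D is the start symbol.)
X → b

To find M[X, 'b'], we find productions for X where 'b' is in the predict set (PREDICT(N → α) = (FIRST(α) \ {ε}) ∪ (FOLLOW(N) if α ⇒* ε)).

X → b: PREDICT = { 'b' }
  'b' is in predict set, so this production goes in M[X, 'b']
X → num: PREDICT = { 'num' }
X → x: PREDICT = { 'x' }
X → ( D ): PREDICT = { '(' }

M[X, 'b'] = X → b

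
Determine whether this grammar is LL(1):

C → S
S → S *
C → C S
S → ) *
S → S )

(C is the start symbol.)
No. Predict set conflict for C: { ')' }

Relevant sets:
  FIRST(S) = { ')' }
  FIRST(C) = { ')' }

For C:
  PREDICT(C → S) = { ')' }
  PREDICT(C → C S) = { ')' }
For S:
  PREDICT(S → S '*') = { ')' }
  PREDICT(S → ')' '*') = { ')' }
  PREDICT(S → S ')') = { ')' }

Conflict found: Predict set conflict for C: { ')' }
The grammar is NOT LL(1).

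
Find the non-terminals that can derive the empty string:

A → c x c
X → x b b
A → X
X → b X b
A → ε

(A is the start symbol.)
{ 'A' }

A non-terminal is nullable if it can derive ε (the empty string): either it has an ε-production, or it has a production whose right-hand side consists entirely of nullable non-terminals.

ε-productions: A → ε
So A is immediately nullable.
No further non-terminal can be added: every production for the remaining non-terminals contains a terminal or a non-nullable non-terminal.
Nullable = { 'A' }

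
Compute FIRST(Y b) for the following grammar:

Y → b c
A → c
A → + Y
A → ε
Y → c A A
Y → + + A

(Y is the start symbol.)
{ '+', 'b', 'c' }

FIRST sets of the non-terminals involved (from the grammar, by fixed-point iteration):
  FIRST(Y) = { '+', 'b', 'c' }

To compute FIRST(Y b), process the symbols left to right:
Symbol Y is a non-terminal. Add FIRST(Y) \ {ε} = { '+', 'b', 'c' }
Y is not nullable (ε ∉ FIRST(Y)), so stop here.
FIRST(Y b) = { '+', 'b', 'c' }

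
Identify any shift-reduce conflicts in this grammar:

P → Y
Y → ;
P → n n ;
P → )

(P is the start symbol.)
No shift-reduce conflicts

A shift-reduce conflict occurs when an LR(0) state has both:
  - a complete (reduce) item [A → α .] (dot at the end), and
  - a shift item [B → β . c γ] (dot before a terminal).

Augment with P' → P and build the canonical LR(0) collection (I0 = CLOSURE({[P' → . P]}), then GOTO on every symbol after a dot until no new states appear). It has 8 states:
  I0: { [P → . )], [P → . Y], [P → . n n ;], [P' → . P], [Y → . ;] }  — shift
  I1: { [P → ) .] }  — reduce
  I2: { [Y → ; .] }  — reduce
  I3: { [P' → P .] }  — accept
  I4: { [P → Y .] }  — reduce
  I5: { [P → n . n ;] }  — shift
  I6: { [P → n n . ;] }  — shift
  I7: { [P → n n ; .] }  — reduce

No state contains both a complete item and a shift item.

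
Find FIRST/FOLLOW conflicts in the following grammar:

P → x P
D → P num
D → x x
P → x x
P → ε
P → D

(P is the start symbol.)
A FIRST/FOLLOW conflict occurs when a non-terminal N has a nullable alternative N → β (β ⇒* ε) and another alternative N → α with FIRST(α) ∩ FOLLOW(N) ≠ ∅: on such a lookahead the parser cannot decide between expanding α and letting N vanish via β.

Nullable non-terminals: P.
FIRST sets used below: FIRST(D) = { 'num', 'x' }

P: nullable alternative(s) P → ε; FOLLOW(P) = { $, 'num' }
  P → x P: FIRST \ {ε} = { 'x' } — disjoint from FOLLOW(P)
  P → x x: FIRST \ {ε} = { 'x' } — disjoint from FOLLOW(P)
  P → ε: FIRST \ {ε} = { } — this is the only nullable alternative, skip
  P → D: FIRST \ {ε} = { 'num', 'x' } — overlaps FOLLOW(P) on { 'num' }: CONFLICT

D has no nullable alternative, so no FIRST/FOLLOW check is needed there.

So the grammar has 1 FIRST/FOLLOW conflict (marked CONFLICT above).

Answer: Yes. P → D with FOLLOW(P) on { 'num' }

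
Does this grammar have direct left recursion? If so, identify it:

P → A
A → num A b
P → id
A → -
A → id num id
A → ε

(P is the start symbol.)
No direct left recursion

Direct left recursion occurs when N → N α for some non-terminal N (the right-hand side begins with the left-hand side itself).

P → A: starts with A
A → num A b: starts with num
P → id: starts with id
A → -: starts with '-'
A → id num id: starts with id
A → ε: starts with ε

No direct left recursion found.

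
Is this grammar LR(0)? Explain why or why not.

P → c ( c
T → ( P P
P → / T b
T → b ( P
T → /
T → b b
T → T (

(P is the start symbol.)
Yes, the grammar is LR(0)

Augment with P' → P and build the canonical LR(0) collection (I0 = CLOSURE({[P' → . P]}), then GOTO on every symbol after a dot until no new states appear). It has 17 states:
  I0: { [P → . / T b], [P → . c ( c], [P' → . P] }  — shift
  I1: { [P → / . T b], [T → . ( P P], [T → . /], [T → . T (], [T → . b ( P], [T → . b b] }  — shift
  I2: { [P' → P .] }  — accept
  I3: { [P → c . ( c] }  — shift
  I4: { [P → c ( . c] }  — shift
  I5: { [P → c ( c .] }  — reduce
  I6: { [P → . / T b], [P → . c ( c], [T → ( . P P] }  — shift
  I7: { [T → / .] }  — reduce
  I8: { [P → / T . b], [T → T . (] }  — shift
  I9: { [T → b . ( P], [T → b . b] }  — shift
  I10: { [P → . / T b], [P → . c ( c], [T → b ( . P] }  — shift
  I11: { [T → b b .] }  — reduce
  I12: { [T → b ( P .] }  — reduce
  I13: { [T → T ( .] }  — reduce
  I14: { [P → / T b .] }  — reduce
  I15: { [P → . / T b], [P → . c ( c], [T → ( P . P] }  — shift
  I16: { [T → ( P P .] }  — reduce

Every state is either a pure shift/goto state or contains exactly one complete item and nothing to shift — no conflicts. The grammar is LR(0).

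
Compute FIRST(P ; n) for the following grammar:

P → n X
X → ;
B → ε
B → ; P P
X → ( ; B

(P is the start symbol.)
{ 'n' }

FIRST sets of the non-terminals involved (from the grammar, by fixed-point iteration):
  FIRST(P) = { 'n' }

To compute FIRST(P ; n), process the symbols left to right:
Symbol P is a non-terminal. Add FIRST(P) \ {ε} = { 'n' }
P is not nullable (ε ∉ FIRST(P)), so stop here.
FIRST(P ; n) = { 'n' }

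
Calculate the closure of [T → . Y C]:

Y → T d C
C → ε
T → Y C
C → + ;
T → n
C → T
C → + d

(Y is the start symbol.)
Start with: [T → . Y C]
  [T → . Y C] has the dot before Y: add [Y → . T d C]
  [Y → . T d C] has the dot before T: add [T → . n]
No further items can be added.

CLOSURE = { [T → . Y C], [T → . n], [Y → . T d C] }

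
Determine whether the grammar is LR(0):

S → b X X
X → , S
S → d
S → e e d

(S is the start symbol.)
Yes, the grammar is LR(0)

A grammar is LR(0) if no state in the canonical LR(0) collection has:
  - both a shift item (dot before a terminal) and a complete item (shift-reduce conflict), or
  - two or more complete items (reduce-reduce conflict; the accept item [S' → S .] counts as a complete item here).

Augment with S' → S and build the canonical LR(0) collection (I0 = CLOSURE({[S' → . S]}), then GOTO on every symbol after a dot until no new states appear). It has 11 states:
  I0: { [S → . b X X], [S → . d], [S → . e e d], [S' → . S] }  — shift
  I1: { [S' → S .] }  — accept
  I2: { [S → b . X X], [X → . , S] }  — shift
  I3: { [S → d .] }  — reduce
  I4: { [S → e . e d] }  — shift
  I5: { [S → e e . d] }  — shift
  I6: { [S → e e d .] }  — reduce
  I7: { [S → . b X X], [S → . d], [S → . e e d], [X → , . S] }  — shift
  I8: { [S → b X . X], [X → . , S] }  — shift
  I9: { [S → b X X .] }  — reduce
  I10: { [X → , S .] }  — reduce

Every state is either a pure shift/goto state or contains exactly one complete item and nothing to shift — no conflicts. The grammar is LR(0).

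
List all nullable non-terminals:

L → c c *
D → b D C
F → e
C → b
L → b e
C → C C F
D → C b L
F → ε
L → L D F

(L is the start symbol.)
A non-terminal is nullable if it can derive ε (the empty string): either it has an ε-production, or it has a production whose right-hand side consists entirely of nullable non-terminals.

ε-productions: F → ε
So F is immediately nullable.
No further non-terminal can be added: every production for the remaining non-terminals contains a terminal or a non-nullable non-terminal.
Nullable = { 'F' }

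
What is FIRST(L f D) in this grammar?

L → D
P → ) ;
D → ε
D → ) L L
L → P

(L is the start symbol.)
{ ')', 'f' }

FIRST sets of the non-terminals involved (from the grammar, by fixed-point iteration):
  FIRST(L) = { ')', ε }

To compute FIRST(L f D), process the symbols left to right:
Symbol L is a non-terminal. Add FIRST(L) \ {ε} = { ')' }
L is nullable (ε ∈ FIRST(L)), continue to the next symbol.
Symbol f is a terminal. Add 'f' and stop.
FIRST(L f D) = { ')', 'f' }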